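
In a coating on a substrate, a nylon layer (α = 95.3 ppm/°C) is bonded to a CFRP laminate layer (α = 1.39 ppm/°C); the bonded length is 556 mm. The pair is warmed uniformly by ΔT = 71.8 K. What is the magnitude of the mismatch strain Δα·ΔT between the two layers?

6.74×10⁻³

Δα = |95.3 − 1.39|×10⁻⁶/K = 93.9×10⁻⁶/K.
Mismatch strain = Δα·ΔT = 93.9×10⁻⁶ × 71.8 = 6.74×10⁻³.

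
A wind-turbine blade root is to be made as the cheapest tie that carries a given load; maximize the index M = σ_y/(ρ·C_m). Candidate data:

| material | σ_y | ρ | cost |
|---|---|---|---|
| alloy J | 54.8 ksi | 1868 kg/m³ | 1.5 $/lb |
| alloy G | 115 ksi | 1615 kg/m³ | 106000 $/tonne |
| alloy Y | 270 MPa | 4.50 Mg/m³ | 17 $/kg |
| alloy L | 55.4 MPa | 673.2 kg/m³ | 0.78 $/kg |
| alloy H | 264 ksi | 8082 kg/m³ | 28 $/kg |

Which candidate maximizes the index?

Putting every candidate on a common basis:
  alloy J: σ_y = 377.8 MPa, ρ = 1868 kg/m³, cost = 3.307 $/kg
  alloy G: σ_y = 792.9 MPa, ρ = 1615 kg/m³, cost = 106.0 $/kg
  alloy Y: σ_y = 270.0 MPa, ρ = 4500 kg/m³, cost = 17.00 $/kg
  alloy L: σ_y = 55.40 MPa, ρ = 673.2 kg/m³, cost = 0.7800 $/kg
  alloy H: σ_y = 1820 MPa, ρ = 8082 kg/m³, cost = 28.00 $/kg
  alloy L: M = 106 kN·m per $
  alloy J: M = 61.2 kN·m per $
  alloy H: M = 8.04 kN·m per $
  alloy G: M = 4.63 kN·m per $
  alloy Y: M = 3.53 kN·m per $
Alloy L has the largest M.

alloy L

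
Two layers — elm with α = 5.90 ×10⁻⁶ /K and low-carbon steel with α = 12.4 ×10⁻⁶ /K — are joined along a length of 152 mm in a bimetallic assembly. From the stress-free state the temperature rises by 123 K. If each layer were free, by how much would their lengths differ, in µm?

Δα = |5.90 − 12.4|×10⁻⁶/K = 6.50×10⁻⁶/K.
ΔL_mismatch = Δα·L·ΔT = 6.50×10⁻⁶ × 152.0 mm × 123.0 K = 122 µm.

122 µm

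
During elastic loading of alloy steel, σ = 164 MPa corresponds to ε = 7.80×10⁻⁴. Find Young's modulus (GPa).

210 GPa

E = σ/ε = 164 MPa / 7.80×10⁻⁴ = 210300 MPa = 210 GPa.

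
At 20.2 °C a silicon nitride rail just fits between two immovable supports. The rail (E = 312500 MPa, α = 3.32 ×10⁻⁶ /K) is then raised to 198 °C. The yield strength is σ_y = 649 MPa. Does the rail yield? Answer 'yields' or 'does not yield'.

does not yield

E = 312500 MPa = 312.5 GPa.
ΔT = 177.8 K. Constrained thermal stress σ = E·α·ΔT = 312.5×10³ MPa × 3.32×10⁻⁶ × 177.8 = 184 MPa (compressive).
Compare to σ_y = 649 MPa: σ < σ_y, so it does not yield.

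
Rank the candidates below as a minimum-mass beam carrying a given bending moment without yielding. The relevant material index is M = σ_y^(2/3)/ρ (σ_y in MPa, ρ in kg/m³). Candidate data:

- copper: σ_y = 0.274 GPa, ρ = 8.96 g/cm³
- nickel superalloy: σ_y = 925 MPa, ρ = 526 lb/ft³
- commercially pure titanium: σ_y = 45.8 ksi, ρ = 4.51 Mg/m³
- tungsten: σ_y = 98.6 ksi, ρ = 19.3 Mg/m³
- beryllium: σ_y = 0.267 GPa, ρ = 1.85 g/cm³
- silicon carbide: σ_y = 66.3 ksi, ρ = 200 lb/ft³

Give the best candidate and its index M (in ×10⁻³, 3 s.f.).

beryllium, M = 22.4×10⁻³

Convert each candidate to consistent units, then evaluate M:
  copper: σ_y = 274.0 MPa, ρ = 8960 kg/m³
  nickel superalloy: σ_y = 925.0 MPa, ρ = 8426 kg/m³
  commercially pure titanium: σ_y = 315.8 MPa, ρ = 4510 kg/m³
  tungsten: σ_y = 679.8 MPa, ρ = 19300 kg/m³
  beryllium: σ_y = 267.0 MPa, ρ = 1850 kg/m³
  silicon carbide: σ_y = 457.1 MPa, ρ = 3204 kg/m³
  beryllium: M = 22.4×10⁻³
  silicon carbide: M = 18.5×10⁻³
  nickel superalloy: M = 11.3×10⁻³
  commercially pure titanium: M = 10.3×10⁻³
  copper: M = 4.71×10⁻³
  tungsten: M = 4.01×10⁻³
Highest index: beryllium.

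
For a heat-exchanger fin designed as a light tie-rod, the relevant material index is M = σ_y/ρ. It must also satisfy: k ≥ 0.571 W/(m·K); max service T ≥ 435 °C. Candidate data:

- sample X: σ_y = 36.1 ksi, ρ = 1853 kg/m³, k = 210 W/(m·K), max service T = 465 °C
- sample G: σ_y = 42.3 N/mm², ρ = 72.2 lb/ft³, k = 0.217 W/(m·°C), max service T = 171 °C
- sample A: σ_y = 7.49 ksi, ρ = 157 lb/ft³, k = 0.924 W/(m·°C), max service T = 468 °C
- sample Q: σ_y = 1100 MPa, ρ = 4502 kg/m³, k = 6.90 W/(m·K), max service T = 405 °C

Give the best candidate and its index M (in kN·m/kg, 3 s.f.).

sample X, M = 134 kN·m/kg

Screen on constraints: k ≥ 0.571 W/(m·K); max service T ≥ 435 °C. Survivors: sample X, sample A.
After converting to SI:
  sample X: σ_y = 248.9 MPa, ρ = 1853 kg/m³
  sample A: σ_y = 51.64 MPa, ρ = 2515 kg/m³
  sample X: M = 134 kN·m/kg
  sample A: M = 20.5 kN·m/kg
Sample X ranks first.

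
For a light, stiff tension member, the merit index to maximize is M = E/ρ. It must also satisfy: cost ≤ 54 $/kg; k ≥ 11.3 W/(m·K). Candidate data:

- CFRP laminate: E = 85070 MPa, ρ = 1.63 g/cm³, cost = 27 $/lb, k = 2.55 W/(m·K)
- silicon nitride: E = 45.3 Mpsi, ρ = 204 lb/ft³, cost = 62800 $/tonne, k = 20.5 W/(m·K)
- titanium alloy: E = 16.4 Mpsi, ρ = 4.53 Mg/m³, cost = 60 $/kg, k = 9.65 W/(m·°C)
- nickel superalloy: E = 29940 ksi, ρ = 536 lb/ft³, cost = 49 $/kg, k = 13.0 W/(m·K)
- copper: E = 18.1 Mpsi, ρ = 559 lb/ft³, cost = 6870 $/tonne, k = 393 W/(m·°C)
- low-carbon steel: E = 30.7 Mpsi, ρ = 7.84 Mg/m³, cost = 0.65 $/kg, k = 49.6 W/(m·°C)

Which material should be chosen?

low-carbon steel

Screen on constraints: cost ≤ 54 $/kg; k ≥ 11.3 W/(m·K). Survivors: nickel superalloy, copper, low-carbon steel.
In SI units:
  nickel superalloy: E = 206.4 GPa, ρ = 8586 kg/m³
  copper: E = 124.8 GPa, ρ = 8954 kg/m³
  low-carbon steel: E = 211.7 GPa, ρ = 7840 kg/m³
  low-carbon steel: M = 27.0 MN·m/kg
  nickel superalloy: M = 24.0 MN·m/kg
  copper: M = 13.9 MN·m/kg
Highest index: low-carbon steel.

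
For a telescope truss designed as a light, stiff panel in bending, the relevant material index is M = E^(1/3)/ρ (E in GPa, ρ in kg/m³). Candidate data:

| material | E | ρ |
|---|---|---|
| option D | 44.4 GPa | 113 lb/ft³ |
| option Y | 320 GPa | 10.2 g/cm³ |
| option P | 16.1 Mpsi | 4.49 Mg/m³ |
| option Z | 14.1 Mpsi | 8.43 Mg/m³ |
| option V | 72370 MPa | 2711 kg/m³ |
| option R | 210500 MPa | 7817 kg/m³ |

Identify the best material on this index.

option D

In SI units:
  option D: E = 44.40 GPa, ρ = 1810 kg/m³
  option Y: E = 320.0 GPa, ρ = 10200 kg/m³
  option P: E = 111.0 GPa, ρ = 4490 kg/m³
  option Z: E = 97.22 GPa, ρ = 8430 kg/m³
  option V: E = 72.37 GPa, ρ = 2711 kg/m³
  option R: E = 210.5 GPa, ρ = 7817 kg/m³
  option D: M = 1.96×10⁻³
  option V: M = 1.54×10⁻³
  option P: M = 1.07×10⁻³
  option R: M = 0.761×10⁻³
  option Y: M = 0.671×10⁻³
  option Z: M = 0.545×10⁻³
Option D has the largest M.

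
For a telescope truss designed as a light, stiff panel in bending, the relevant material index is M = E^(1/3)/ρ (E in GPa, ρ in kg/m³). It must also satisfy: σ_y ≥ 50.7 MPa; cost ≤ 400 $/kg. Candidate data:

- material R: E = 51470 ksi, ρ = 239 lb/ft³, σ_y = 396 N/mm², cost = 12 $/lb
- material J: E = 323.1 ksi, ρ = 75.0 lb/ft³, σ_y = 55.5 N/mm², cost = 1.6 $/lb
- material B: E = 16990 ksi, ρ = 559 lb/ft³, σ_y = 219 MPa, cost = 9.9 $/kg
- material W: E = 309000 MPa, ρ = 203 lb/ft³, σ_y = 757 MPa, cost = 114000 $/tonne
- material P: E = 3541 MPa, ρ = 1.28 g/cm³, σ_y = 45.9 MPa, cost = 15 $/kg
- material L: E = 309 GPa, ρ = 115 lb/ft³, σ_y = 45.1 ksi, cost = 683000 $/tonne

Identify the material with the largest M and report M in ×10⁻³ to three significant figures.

Screen on constraints: σ_y ≥ 50.7 MPa; cost ≤ 400 $/kg. Survivors: material R, material J, material B, material W.
In SI units:
  material R: E = 354.9 GPa, ρ = 3828 kg/m³
  material J: E = 2.228 GPa, ρ = 1201 kg/m³
  material B: E = 117.1 GPa, ρ = 8954 kg/m³
  material W: E = 309.0 GPa, ρ = 3252 kg/m³
  material W: M = 2.08×10⁻³
  material R: M = 1.85×10⁻³
  material J: M = 1.09×10⁻³
  material B: M = 0.546×10⁻³
Highest index: material W.

material W, M = 2.08×10⁻³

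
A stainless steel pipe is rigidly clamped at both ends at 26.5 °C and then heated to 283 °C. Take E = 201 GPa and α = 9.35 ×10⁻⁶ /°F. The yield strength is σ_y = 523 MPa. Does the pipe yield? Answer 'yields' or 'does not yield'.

α = 9.35×10⁻⁶/°F × 9/5 = 16.8×10⁻⁶/K.
ΔT = 256.5 K. Constrained thermal stress σ = E·α·ΔT = 201.0×10³ MPa × 16.8×10⁻⁶ × 256.5 = 868 MPa (compressive).
Compare to σ_y = 523 MPa: σ ≥ σ_y, so it yields.

yields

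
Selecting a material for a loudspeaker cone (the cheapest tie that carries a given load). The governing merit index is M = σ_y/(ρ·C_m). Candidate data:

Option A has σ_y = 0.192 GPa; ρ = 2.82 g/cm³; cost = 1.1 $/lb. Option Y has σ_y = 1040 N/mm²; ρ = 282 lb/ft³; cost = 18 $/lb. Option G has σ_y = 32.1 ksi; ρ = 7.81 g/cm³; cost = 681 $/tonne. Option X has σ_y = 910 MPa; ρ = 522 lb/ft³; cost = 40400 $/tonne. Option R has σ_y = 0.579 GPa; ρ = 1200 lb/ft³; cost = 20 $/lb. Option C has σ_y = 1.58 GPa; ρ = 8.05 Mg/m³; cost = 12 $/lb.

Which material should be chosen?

Putting every candidate on a common basis:
  option A: σ_y = 192.0 MPa, ρ = 2820 kg/m³, cost = 2.425 $/kg
  option Y: σ_y = 1040 MPa, ρ = 4517 kg/m³, cost = 39.68 $/kg
  option G: σ_y = 221.3 MPa, ρ = 7810 kg/m³, cost = 0.6810 $/kg
  option X: σ_y = 910.0 MPa, ρ = 8362 kg/m³, cost = 40.40 $/kg
  option R: σ_y = 579.0 MPa, ρ = 19220 kg/m³, cost = 44.09 $/kg
  option C: σ_y = 1580 MPa, ρ = 8050 kg/m³, cost = 26.46 $/kg
  option G: M = 41.6 kN·m per $
  option A: M = 28.1 kN·m per $
  option C: M = 7.42 kN·m per $
  option Y: M = 5.80 kN·m per $
  option X: M = 2.69 kN·m per $
  option R: M = 0.683 kN·m per $
Option G ranks first.

option G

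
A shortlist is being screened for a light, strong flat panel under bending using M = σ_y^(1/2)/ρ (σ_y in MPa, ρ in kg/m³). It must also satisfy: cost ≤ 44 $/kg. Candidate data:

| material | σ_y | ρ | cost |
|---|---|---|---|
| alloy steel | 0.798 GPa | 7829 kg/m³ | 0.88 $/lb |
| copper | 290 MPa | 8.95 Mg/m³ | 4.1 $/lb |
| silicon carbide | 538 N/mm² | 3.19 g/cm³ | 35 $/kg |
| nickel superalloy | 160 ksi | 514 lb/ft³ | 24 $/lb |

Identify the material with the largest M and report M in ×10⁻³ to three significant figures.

Screen on constraints: cost ≤ 44 $/kg. Survivors: alloy steel, copper, silicon carbide.
Normalizing units and computing the index:
  alloy steel: σ_y = 798.0 MPa, ρ = 7829 kg/m³
  copper: σ_y = 290.0 MPa, ρ = 8950 kg/m³
  silicon carbide: σ_y = 538.0 MPa, ρ = 3190 kg/m³
  silicon carbide: M = 7.27×10⁻³
  alloy steel: M = 3.61×10⁻³
  copper: M = 1.90×10⁻³
Silicon carbide has the largest M.

silicon carbide, M = 7.27×10⁻³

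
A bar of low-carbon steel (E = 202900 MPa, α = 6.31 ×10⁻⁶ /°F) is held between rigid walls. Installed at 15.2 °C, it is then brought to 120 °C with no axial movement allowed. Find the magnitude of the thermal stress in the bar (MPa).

E = 202900 MPa = 202.9 GPa.
α = 6.31×10⁻⁶/°F × 9/5 = 11.4×10⁻⁶/K.
ΔT = 104.8 K. Constrained thermal stress σ = E·α·ΔT = 202.9×10³ MPa × 11.4×10⁻⁶ × 104.8 = 242 MPa (compressive).

242 MPa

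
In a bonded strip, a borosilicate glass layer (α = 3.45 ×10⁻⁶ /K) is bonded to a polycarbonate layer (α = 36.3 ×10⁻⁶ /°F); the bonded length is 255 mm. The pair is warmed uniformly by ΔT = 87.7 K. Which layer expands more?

polycarbonate

polycarbonate: α = 36.3×10⁻⁶/°F × 9/5 = 65.3×10⁻⁶/K.
α(borosilicate glass) = 3.45×10⁻⁶/K vs α(polycarbonate) = 65.3×10⁻⁶/K.
Higher α expands more for the same ΔT: polycarbonate.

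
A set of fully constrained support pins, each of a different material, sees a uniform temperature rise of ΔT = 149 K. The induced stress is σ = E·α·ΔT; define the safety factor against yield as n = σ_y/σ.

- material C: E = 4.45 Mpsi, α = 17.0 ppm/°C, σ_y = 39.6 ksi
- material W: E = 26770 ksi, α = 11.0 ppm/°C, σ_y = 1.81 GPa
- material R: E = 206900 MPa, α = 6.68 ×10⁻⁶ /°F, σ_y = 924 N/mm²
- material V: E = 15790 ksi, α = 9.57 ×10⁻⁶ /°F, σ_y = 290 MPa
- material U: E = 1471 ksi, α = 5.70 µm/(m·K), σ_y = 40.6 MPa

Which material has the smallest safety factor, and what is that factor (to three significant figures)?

material V, n = 1.04

Converting E to GPa, α to ×10⁻⁶/K, σ_y to MPa, then σ and n for each:
  material C: E = 30.68, α = 17.0, σ_y = 273.0 → σ = 77.7 MPa, n = 3.51
  material W: E = 184.6, α = 11.0, σ_y = 1810 → σ = 303 MPa, n = 5.98
  material R: E = 206.9, α = 12.0, σ_y = 924.0 → σ = 371 MPa, n = 2.49
  material V: E = 108.9, α = 17.2, σ_y = 290.0 → σ = 279 MPa, n = 1.04
  material U: E = 10.14, α = 5.70, σ_y = 40.60 → σ = 8.61 MPa, n = 4.71
The minimum is material V at n = 1.04.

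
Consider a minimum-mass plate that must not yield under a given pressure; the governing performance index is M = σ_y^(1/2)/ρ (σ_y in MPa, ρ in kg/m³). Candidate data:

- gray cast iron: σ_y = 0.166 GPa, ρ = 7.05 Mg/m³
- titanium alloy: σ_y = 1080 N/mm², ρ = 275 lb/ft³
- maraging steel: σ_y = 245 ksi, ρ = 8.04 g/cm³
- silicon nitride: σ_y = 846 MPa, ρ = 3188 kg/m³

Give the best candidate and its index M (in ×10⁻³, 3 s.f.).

silicon nitride, M = 9.12×10⁻³

Putting every candidate on a common basis:
  gray cast iron: σ_y = 166.0 MPa, ρ = 7050 kg/m³
  titanium alloy: σ_y = 1080 MPa, ρ = 4405 kg/m³
  maraging steel: σ_y = 1689 MPa, ρ = 8040 kg/m³
  silicon nitride: σ_y = 846.0 MPa, ρ = 3188 kg/m³
  silicon nitride: M = 9.12×10⁻³
  titanium alloy: M = 7.46×10⁻³
  maraging steel: M = 5.11×10⁻³
  gray cast iron: M = 1.83×10⁻³
Silicon nitride has the largest M.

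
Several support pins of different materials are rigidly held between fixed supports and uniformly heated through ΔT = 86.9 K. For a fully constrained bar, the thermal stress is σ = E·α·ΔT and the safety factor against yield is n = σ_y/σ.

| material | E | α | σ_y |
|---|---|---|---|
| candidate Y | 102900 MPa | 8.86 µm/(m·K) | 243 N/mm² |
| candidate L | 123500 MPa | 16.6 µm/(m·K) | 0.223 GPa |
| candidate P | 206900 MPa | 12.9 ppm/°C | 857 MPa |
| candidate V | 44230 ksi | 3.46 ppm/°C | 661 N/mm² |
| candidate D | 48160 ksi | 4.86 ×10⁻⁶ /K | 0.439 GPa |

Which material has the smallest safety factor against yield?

candidate L

In consistent units (E in GPa, α in ×10⁻⁶/K, σ_y in MPa):
  candidate Y: E = 102.9, α = 8.86, σ_y = 243.0 → σ = 79.2 MPa, n = 3.07
  candidate L: E = 123.5, α = 16.6, σ_y = 223.0 → σ = 178 MPa, n = 1.25
  candidate P: E = 206.9, α = 12.9, σ_y = 857.0 → σ = 232 MPa, n = 3.69
  candidate V: E = 305.0, α = 3.46, σ_y = 661.0 → σ = 91.7 MPa, n = 7.21
  candidate D: E = 332.1, α = 4.86, σ_y = 439.0 → σ = 140 MPa, n = 3.13
The minimum is candidate L at n = 1.25.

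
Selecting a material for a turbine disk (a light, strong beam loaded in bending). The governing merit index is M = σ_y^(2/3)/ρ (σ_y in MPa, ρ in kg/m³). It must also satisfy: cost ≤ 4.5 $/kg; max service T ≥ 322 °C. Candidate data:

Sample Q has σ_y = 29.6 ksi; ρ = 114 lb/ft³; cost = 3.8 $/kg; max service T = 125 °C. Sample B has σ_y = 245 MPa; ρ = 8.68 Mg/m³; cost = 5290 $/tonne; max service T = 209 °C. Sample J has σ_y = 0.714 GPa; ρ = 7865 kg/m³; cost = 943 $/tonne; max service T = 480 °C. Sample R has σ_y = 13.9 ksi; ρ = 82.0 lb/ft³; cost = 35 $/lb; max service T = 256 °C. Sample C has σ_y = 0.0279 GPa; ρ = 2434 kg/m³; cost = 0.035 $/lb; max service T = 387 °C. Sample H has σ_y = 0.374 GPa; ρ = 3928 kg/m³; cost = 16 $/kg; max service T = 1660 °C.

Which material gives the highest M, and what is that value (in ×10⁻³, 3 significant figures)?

sample J, M = 10.2×10⁻³

Screen on constraints: cost ≤ 4.5 $/kg; max service T ≥ 322 °C. Survivors: sample J, sample C.
Normalizing units and computing the index:
  sample J: σ_y = 714.0 MPa, ρ = 7865 kg/m³
  sample C: σ_y = 27.90 MPa, ρ = 2434 kg/m³
  sample J: M = 10.2×10⁻³
  sample C: M = 3.78×10⁻³
Sample J has the largest M.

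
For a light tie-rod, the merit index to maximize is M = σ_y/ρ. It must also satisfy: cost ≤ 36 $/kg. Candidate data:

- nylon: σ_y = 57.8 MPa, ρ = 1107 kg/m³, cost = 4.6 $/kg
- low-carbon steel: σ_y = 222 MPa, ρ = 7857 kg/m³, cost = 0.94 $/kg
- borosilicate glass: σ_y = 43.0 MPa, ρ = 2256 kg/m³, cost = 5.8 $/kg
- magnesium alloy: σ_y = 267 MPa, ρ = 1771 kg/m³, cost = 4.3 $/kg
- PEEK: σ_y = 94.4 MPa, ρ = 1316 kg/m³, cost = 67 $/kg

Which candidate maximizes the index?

magnesium alloy

Screen on constraints: cost ≤ 36 $/kg. Survivors: nylon, low-carbon steel, borosilicate glass, magnesium alloy.
Evaluate M for each candidate:
  magnesium alloy: M = 151 kN·m/kg
  nylon: M = 52.2 kN·m/kg
  low-carbon steel: M = 28.3 kN·m/kg
  borosilicate glass: M = 19.1 kN·m/kg
Highest index: magnesium alloy.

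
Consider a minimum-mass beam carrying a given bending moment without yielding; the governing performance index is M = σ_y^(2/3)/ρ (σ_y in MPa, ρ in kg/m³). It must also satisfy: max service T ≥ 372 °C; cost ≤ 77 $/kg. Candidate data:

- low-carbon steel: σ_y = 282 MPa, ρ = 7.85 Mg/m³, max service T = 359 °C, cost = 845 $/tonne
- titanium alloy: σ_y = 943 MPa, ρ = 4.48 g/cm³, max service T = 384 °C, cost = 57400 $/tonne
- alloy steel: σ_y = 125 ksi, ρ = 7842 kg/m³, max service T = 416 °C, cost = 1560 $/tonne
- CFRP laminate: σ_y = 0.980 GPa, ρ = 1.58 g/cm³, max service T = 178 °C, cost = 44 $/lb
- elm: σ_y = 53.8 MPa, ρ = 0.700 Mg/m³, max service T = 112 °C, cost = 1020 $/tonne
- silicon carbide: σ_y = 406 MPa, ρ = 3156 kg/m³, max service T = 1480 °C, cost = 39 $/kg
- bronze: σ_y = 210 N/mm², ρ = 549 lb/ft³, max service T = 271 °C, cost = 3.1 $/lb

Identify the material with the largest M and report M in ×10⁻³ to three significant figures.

titanium alloy, M = 21.5×10⁻³

Screen on constraints: max service T ≥ 372 °C; cost ≤ 77 $/kg. Survivors: titanium alloy, alloy steel, silicon carbide.
After converting to SI:
  titanium alloy: σ_y = 943.0 MPa, ρ = 4480 kg/m³
  alloy steel: σ_y = 861.8 MPa, ρ = 7842 kg/m³
  silicon carbide: σ_y = 406.0 MPa, ρ = 3156 kg/m³
  titanium alloy: M = 21.5×10⁻³
  silicon carbide: M = 17.4×10⁻³
  alloy steel: M = 11.5×10⁻³
Titanium alloy has the largest M.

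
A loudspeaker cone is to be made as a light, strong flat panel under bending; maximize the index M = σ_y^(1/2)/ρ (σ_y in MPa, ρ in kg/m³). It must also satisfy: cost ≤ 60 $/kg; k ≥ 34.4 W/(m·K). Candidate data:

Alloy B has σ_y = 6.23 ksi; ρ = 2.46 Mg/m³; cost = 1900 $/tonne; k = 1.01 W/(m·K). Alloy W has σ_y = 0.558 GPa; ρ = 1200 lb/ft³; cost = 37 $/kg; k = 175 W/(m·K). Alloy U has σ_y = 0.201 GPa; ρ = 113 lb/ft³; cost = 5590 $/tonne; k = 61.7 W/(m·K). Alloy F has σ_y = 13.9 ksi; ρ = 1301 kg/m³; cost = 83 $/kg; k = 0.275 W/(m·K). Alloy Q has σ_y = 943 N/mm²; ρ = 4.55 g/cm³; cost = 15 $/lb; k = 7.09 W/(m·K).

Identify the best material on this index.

Screen on constraints: cost ≤ 60 $/kg; k ≥ 34.4 W/(m·K). Survivors: alloy W, alloy U.
After converting to SI:
  alloy W: σ_y = 558.0 MPa, ρ = 19220 kg/m³
  alloy U: σ_y = 201.0 MPa, ρ = 1810 kg/m³
  alloy U: M = 7.83×10⁻³
  alloy W: M = 1.23×10⁻³
The maximum is for alloy U.

alloy U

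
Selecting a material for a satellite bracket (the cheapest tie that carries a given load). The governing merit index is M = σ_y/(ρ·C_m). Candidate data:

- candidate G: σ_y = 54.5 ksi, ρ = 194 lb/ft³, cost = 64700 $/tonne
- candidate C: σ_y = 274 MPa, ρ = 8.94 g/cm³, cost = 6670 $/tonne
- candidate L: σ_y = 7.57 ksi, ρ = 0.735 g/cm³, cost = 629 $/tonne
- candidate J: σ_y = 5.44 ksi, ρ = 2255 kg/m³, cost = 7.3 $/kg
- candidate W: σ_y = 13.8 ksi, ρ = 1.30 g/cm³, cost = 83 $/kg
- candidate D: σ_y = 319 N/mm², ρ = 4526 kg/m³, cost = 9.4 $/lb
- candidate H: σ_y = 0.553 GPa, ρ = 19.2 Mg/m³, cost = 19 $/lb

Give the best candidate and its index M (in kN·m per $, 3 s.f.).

candidate L, M = 113 kN·m per $

Convert each candidate to consistent units, then evaluate M:
  candidate G: σ_y = 375.8 MPa, ρ = 3108 kg/m³, cost = 64.70 $/kg
  candidate C: σ_y = 274.0 MPa, ρ = 8940 kg/m³, cost = 6.670 $/kg
  candidate L: σ_y = 52.19 MPa, ρ = 735.0 kg/m³, cost = 0.6290 $/kg
  candidate J: σ_y = 37.51 MPa, ρ = 2255 kg/m³, cost = 7.300 $/kg
  candidate W: σ_y = 95.15 MPa, ρ = 1300 kg/m³, cost = 83.00 $/kg
  candidate D: σ_y = 319.0 MPa, ρ = 4526 kg/m³, cost = 20.72 $/kg
  candidate H: σ_y = 553.0 MPa, ρ = 19200 kg/m³, cost = 41.89 $/kg
  candidate L: M = 113 kN·m per $
  candidate C: M = 4.60 kN·m per $
  candidate D: M = 3.40 kN·m per $
  candidate J: M = 2.28 kN·m per $
  candidate G: M = 1.87 kN·m per $
  candidate W: M = 0.882 kN·m per $
  candidate H: M = 0.688 kN·m per $
The maximum is for candidate L.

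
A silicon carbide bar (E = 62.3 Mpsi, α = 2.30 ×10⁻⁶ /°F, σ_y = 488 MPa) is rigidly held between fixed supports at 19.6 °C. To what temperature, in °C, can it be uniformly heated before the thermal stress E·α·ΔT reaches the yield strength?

E = 62.3 Mpsi = 429.5 GPa.
α = 2.30×10⁻⁶/°F × 9/5 = 4.14×10⁻⁶/K.
E·α·ΔT = 488.0 MPa ⇒ ΔT = 488.0 / (429.5×10³ × 4.14×10⁻⁶) = 274.4 K.
T = 19.6 + 274.4 = 294.0 °C.

294 °C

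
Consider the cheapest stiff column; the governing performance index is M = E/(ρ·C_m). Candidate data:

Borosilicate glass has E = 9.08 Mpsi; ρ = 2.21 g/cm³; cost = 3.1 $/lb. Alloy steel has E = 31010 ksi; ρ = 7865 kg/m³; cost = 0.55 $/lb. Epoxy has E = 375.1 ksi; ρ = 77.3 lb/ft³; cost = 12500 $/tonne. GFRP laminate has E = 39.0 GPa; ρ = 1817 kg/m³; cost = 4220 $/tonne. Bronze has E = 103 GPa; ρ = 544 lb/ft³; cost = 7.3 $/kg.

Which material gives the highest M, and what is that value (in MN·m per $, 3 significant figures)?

alloy steel, M = 22.4 MN·m per $

Convert each candidate to consistent units, then evaluate M:
  borosilicate glass: E = 62.60 GPa, ρ = 2210 kg/m³, cost = 6.834 $/kg
  alloy steel: E = 213.8 GPa, ρ = 7865 kg/m³, cost = 1.213 $/kg
  epoxy: E = 2.586 GPa, ρ = 1238 kg/m³, cost = 12.50 $/kg
  GFRP laminate: E = 39.00 GPa, ρ = 1817 kg/m³, cost = 4.220 $/kg
  bronze: E = 103.0 GPa, ρ = 8714 kg/m³, cost = 7.300 $/kg
  alloy steel: M = 22.4 MN·m per $
  GFRP laminate: M = 5.09 MN·m per $
  borosilicate glass: M = 4.14 MN·m per $
  bronze: M = 1.62 MN·m per $
  epoxy: M = 0.167 MN·m per $
Alloy steel ranks first.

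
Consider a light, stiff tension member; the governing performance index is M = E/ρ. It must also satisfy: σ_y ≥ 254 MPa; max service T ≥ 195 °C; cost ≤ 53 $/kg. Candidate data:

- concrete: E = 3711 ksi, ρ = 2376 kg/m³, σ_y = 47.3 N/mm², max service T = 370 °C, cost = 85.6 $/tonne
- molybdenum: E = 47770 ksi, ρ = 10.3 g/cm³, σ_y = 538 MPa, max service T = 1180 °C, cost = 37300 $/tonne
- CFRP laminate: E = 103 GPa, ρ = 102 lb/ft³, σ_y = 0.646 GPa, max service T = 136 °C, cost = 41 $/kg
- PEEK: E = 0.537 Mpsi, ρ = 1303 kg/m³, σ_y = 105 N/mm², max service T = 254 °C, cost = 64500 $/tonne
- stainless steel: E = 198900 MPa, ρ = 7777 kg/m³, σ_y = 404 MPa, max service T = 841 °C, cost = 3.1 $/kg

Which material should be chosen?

molybdenum

Screen on constraints: σ_y ≥ 254 MPa; max service T ≥ 195 °C; cost ≤ 53 $/kg. Survivors: molybdenum, stainless steel.
Putting every candidate on a common basis:
  molybdenum: E = 329.4 GPa, ρ = 10300 kg/m³
  stainless steel: E = 198.9 GPa, ρ = 7777 kg/m³
  molybdenum: M = 32.0 MN·m/kg
  stainless steel: M = 25.6 MN·m/kg
Molybdenum has the largest M.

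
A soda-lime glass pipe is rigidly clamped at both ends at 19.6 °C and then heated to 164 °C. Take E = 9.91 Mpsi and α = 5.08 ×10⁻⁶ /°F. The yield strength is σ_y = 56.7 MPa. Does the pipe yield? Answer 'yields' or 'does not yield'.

yields

E = 9.91 Mpsi = 68.33 GPa.
α = 5.08×10⁻⁶/°F × 9/5 = 9.14×10⁻⁶/K.
ΔT = 144.4 K. Constrained thermal stress σ = E·α·ΔT = 68.33×10³ MPa × 9.14×10⁻⁶ × 144.4 = 90.2 MPa (compressive).
Compare to σ_y = 56.7 MPa: σ ≥ σ_y, so it yields.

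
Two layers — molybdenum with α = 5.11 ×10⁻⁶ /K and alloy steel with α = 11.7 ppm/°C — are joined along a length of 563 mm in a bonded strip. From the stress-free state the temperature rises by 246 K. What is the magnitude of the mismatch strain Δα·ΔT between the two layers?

Δα = |5.11 − 11.7|×10⁻⁶/K = 6.59×10⁻⁶/K.
Mismatch strain = Δα·ΔT = 6.59×10⁻⁶ × 246.0 = 1.62×10⁻³.

1.62×10⁻³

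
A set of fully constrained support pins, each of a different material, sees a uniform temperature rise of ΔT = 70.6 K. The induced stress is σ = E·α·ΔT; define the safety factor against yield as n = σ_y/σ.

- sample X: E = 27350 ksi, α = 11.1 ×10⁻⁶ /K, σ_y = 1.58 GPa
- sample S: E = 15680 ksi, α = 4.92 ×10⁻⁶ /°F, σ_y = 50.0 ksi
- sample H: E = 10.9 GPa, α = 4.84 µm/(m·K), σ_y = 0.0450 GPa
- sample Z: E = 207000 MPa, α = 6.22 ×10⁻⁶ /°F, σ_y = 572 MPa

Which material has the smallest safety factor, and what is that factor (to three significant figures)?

Converting E to GPa, α to ×10⁻⁶/K, σ_y to MPa, then σ and n for each:
  sample X: E = 188.6, α = 11.1, σ_y = 1580 → σ = 148 MPa, n = 10.7
  sample S: E = 108.1, α = 8.86, σ_y = 344.7 → σ = 67.6 MPa, n = 5.10
  sample H: E = 10.90, α = 4.84, σ_y = 45.00 → σ = 3.72 MPa, n = 12.1
  sample Z: E = 207.0, α = 11.2, σ_y = 572.0 → σ = 164 MPa, n = 3.50
The minimum is sample Z at n = 3.50.

sample Z, n = 3.50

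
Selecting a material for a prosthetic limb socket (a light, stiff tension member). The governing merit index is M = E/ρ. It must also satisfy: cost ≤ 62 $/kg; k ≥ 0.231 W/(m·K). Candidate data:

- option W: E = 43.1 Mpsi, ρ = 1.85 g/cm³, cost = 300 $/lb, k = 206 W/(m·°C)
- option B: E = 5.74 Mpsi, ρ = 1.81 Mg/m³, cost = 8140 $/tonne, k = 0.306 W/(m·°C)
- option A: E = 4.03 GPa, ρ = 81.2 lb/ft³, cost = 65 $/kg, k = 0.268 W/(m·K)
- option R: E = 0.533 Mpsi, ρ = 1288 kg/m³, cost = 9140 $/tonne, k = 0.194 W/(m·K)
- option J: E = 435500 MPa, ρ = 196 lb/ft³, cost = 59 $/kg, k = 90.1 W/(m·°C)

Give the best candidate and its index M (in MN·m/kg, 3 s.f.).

option J, M = 139 MN·m/kg

Screen on constraints: cost ≤ 62 $/kg; k ≥ 0.231 W/(m·K). Survivors: option B, option J.
Normalizing units and computing the index:
  option B: E = 39.58 GPa, ρ = 1810 kg/m³
  option J: E = 435.5 GPa, ρ = 3140 kg/m³
  option J: M = 139 MN·m/kg
  option B: M = 21.9 MN·m/kg
Option J ranks first.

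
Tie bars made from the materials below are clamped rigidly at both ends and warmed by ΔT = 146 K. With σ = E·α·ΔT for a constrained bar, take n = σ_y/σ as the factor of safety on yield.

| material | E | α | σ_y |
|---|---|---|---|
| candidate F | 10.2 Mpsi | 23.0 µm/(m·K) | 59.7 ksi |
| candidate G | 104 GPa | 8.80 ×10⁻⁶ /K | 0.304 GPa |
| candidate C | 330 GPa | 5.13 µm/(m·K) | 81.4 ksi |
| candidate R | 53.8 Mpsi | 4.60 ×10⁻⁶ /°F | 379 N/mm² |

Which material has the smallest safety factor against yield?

candidate R

Converting E to GPa, α to ×10⁻⁶/K, σ_y to MPa, then σ and n for each:
  candidate F: E = 70.33, α = 23.0, σ_y = 411.6 → σ = 236 MPa, n = 1.74
  candidate G: E = 104.0, α = 8.80, σ_y = 304.0 → σ = 134 MPa, n = 2.28
  candidate C: E = 330.0, α = 5.13, σ_y = 561.2 → σ = 247 MPa, n = 2.27
  candidate R: E = 370.9, α = 8.28, σ_y = 379.0 → σ = 448 MPa, n = 0.845
Smallest n: candidate R with n = 0.845.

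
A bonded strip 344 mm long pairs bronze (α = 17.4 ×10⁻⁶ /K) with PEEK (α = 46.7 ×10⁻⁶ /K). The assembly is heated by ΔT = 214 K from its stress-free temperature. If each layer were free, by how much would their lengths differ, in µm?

2160 µm

Δα = |17.4 − 46.7|×10⁻⁶/K = 29.3×10⁻⁶/K.
ΔL_mismatch = Δα·L·ΔT = 29.3×10⁻⁶ × 344.0 mm × 214.0 K = 2160 µm.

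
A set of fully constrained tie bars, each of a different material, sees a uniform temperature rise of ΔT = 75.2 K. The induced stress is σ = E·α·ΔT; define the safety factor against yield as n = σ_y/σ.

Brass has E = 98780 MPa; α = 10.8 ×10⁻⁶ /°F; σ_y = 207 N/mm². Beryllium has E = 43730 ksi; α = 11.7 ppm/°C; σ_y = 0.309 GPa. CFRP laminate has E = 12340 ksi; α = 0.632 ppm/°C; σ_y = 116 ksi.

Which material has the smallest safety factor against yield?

beryllium

Per material, after unit conversion:
  brass: E = 98.78, α = 19.4, σ_y = 207.0 → σ = 144 MPa, n = 1.43
  beryllium: E = 301.5, α = 11.7, σ_y = 309.0 → σ = 265 MPa, n = 1.16
  CFRP laminate: E = 85.08, α = 0.632, σ_y = 799.8 → σ = 4.04 MPa, n = 198
Smallest n: beryllium with n = 1.16.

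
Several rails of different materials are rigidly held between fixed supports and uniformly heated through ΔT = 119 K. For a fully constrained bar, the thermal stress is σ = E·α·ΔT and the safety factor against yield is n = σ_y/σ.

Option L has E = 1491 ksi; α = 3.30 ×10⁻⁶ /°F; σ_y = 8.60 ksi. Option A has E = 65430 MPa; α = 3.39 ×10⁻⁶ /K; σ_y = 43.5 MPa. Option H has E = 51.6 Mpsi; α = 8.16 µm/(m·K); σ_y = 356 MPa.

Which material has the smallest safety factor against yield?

option H

Per material, after unit conversion:
  option L: E = 10.28, α = 5.94, σ_y = 59.29 → σ = 7.27 MPa, n = 8.16
  option A: E = 65.43, α = 3.39, σ_y = 43.50 → σ = 26.4 MPa, n = 1.65
  option H: E = 355.8, α = 8.16, σ_y = 356.0 → σ = 345 MPa, n = 1.03
Option H has the lowest safety factor, n = 1.03.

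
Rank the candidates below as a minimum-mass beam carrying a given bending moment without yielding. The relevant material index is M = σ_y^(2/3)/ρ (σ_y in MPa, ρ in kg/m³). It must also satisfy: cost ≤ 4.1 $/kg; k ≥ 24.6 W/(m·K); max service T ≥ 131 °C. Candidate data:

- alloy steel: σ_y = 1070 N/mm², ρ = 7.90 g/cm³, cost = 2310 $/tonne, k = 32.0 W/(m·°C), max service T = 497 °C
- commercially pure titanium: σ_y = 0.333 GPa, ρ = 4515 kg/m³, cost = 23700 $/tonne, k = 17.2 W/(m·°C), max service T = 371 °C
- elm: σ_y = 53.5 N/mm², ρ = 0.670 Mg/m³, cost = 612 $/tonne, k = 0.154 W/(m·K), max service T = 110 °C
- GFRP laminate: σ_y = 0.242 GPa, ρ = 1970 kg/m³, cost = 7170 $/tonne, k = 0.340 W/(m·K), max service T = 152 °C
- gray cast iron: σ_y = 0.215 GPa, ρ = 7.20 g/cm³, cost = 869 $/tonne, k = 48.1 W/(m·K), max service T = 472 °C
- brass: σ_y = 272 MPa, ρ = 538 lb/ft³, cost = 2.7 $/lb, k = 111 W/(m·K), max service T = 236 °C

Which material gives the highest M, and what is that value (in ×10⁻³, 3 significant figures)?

alloy steel, M = 13.2×10⁻³

Screen on constraints: cost ≤ 4.1 $/kg; k ≥ 24.6 W/(m·K); max service T ≥ 131 °C. Survivors: alloy steel, gray cast iron.
Convert each candidate to consistent units, then evaluate M:
  alloy steel: σ_y = 1070 MPa, ρ = 7900 kg/m³
  gray cast iron: σ_y = 215.0 MPa, ρ = 7200 kg/m³
  alloy steel: M = 13.2×10⁻³
  gray cast iron: M = 4.98×10⁻³
Highest index: alloy steel.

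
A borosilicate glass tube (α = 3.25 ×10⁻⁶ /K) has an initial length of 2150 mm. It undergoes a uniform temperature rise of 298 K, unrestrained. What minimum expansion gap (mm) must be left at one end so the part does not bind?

ΔL = α·L₀·ΔT = 3.25×10⁻⁶ × 2150 mm × 298.0 K = 2.08 mm.

2.08 mm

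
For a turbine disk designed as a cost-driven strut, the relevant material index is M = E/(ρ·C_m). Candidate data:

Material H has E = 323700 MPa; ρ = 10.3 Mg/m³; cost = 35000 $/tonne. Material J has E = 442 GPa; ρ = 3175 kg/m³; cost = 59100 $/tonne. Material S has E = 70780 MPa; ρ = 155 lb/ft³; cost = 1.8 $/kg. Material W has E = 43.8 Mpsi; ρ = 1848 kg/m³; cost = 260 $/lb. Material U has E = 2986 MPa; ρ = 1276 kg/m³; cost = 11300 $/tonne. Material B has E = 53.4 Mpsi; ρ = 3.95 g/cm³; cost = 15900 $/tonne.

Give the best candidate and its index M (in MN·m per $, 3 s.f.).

material S, M = 15.8 MN·m per $

Putting every candidate on a common basis:
  material H: E = 323.7 GPa, ρ = 10300 kg/m³, cost = 35.00 $/kg
  material J: E = 442.0 GPa, ρ = 3175 kg/m³, cost = 59.10 $/kg
  material S: E = 70.78 GPa, ρ = 2483 kg/m³, cost = 1.800 $/kg
  material W: E = 302.0 GPa, ρ = 1848 kg/m³, cost = 573.2 $/kg
  material U: E = 2.986 GPa, ρ = 1276 kg/m³, cost = 11.30 $/kg
  material B: E = 368.2 GPa, ρ = 3950 kg/m³, cost = 15.90 $/kg
  material S: M = 15.8 MN·m per $
  material B: M = 5.86 MN·m per $
  material J: M = 2.36 MN·m per $
  material H: M = 0.898 MN·m per $
  material W: M = 0.285 MN·m per $
  material U: M = 0.207 MN·m per $
Material S ranks first.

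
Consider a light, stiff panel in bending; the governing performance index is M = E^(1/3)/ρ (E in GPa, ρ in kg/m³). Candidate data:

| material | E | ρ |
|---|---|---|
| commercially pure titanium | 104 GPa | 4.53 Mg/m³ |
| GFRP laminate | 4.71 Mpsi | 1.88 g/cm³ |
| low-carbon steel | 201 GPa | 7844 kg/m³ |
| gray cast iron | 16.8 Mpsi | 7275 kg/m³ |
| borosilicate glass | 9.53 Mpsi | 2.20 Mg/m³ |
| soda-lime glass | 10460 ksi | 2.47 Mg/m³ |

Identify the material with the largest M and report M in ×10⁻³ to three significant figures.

After converting to SI:
  commercially pure titanium: E = 104.0 GPa, ρ = 4530 kg/m³
  GFRP laminate: E = 32.47 GPa, ρ = 1880 kg/m³
  low-carbon steel: E = 201.0 GPa, ρ = 7844 kg/m³
  gray cast iron: E = 115.8 GPa, ρ = 7275 kg/m³
  borosilicate glass: E = 65.71 GPa, ρ = 2200 kg/m³
  soda-lime glass: E = 72.12 GPa, ρ = 2470 kg/m³
  borosilicate glass: M = 1.83×10⁻³
  GFRP laminate: M = 1.70×10⁻³
  soda-lime glass: M = 1.69×10⁻³
  commercially pure titanium: M = 1.04×10⁻³
  low-carbon steel: M = 0.747×10⁻³
  gray cast iron: M = 0.670×10⁻³
Borosilicate glass has the largest M.

borosilicate glass, M = 1.83×10⁻³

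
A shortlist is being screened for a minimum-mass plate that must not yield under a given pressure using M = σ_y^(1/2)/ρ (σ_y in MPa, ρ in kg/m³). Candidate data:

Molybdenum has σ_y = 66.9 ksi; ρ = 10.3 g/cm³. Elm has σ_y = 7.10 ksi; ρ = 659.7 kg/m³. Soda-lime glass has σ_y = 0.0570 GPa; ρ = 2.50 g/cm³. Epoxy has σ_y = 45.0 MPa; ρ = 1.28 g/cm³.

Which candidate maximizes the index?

Convert each candidate to consistent units, then evaluate M:
  molybdenum: σ_y = 461.3 MPa, ρ = 10300 kg/m³
  elm: σ_y = 48.95 MPa, ρ = 659.7 kg/m³
  soda-lime glass: σ_y = 57.00 MPa, ρ = 2500 kg/m³
  epoxy: σ_y = 45.00 MPa, ρ = 1280 kg/m³
  elm: M = 10.6×10⁻³
  epoxy: M = 5.24×10⁻³
  soda-lime glass: M = 3.02×10⁻³
  molybdenum: M = 2.09×10⁻³
Highest index: elm.

elm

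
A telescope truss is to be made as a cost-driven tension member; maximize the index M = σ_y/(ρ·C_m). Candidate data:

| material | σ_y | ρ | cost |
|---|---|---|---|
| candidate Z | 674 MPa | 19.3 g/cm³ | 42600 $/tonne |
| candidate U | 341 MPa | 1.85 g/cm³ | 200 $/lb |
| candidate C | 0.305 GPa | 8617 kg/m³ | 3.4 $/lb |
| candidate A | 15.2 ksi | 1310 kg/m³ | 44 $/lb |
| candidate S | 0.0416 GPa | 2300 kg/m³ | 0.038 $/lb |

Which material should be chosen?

candidate S

In SI units:
  candidate Z: σ_y = 674.0 MPa, ρ = 19300 kg/m³, cost = 42.60 $/kg
  candidate U: σ_y = 341.0 MPa, ρ = 1850 kg/m³, cost = 440.9 $/kg
  candidate C: σ_y = 305.0 MPa, ρ = 8617 kg/m³, cost = 7.496 $/kg
  candidate A: σ_y = 104.8 MPa, ρ = 1310 kg/m³, cost = 97.00 $/kg
  candidate S: σ_y = 41.60 MPa, ρ = 2300 kg/m³, cost = 0.08377 $/kg
  candidate S: M = 216 kN·m per $
  candidate C: M = 4.72 kN·m per $
  candidate A: M = 0.825 kN·m per $
  candidate Z: M = 0.820 kN·m per $
  candidate U: M = 0.418 kN·m per $
Candidate S ranks first.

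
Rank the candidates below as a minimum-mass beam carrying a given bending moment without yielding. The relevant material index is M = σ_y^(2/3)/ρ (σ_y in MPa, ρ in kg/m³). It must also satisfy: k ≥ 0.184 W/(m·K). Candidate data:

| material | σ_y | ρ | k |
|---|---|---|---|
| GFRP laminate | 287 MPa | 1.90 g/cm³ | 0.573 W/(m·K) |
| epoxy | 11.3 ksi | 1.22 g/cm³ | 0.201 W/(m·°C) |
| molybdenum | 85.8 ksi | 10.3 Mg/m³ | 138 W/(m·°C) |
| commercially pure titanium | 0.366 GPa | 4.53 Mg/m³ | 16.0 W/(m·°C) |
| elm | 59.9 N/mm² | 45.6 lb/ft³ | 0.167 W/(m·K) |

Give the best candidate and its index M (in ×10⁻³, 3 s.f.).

GFRP laminate, M = 22.9×10⁻³

Screen on constraints: k ≥ 0.184 W/(m·K). Survivors: GFRP laminate, epoxy, molybdenum, commercially pure titanium.
After converting to SI:
  GFRP laminate: σ_y = 287.0 MPa, ρ = 1900 kg/m³
  epoxy: σ_y = 77.91 MPa, ρ = 1220 kg/m³
  molybdenum: σ_y = 591.6 MPa, ρ = 10300 kg/m³
  commercially pure titanium: σ_y = 366.0 MPa, ρ = 4530 kg/m³
  GFRP laminate: M = 22.9×10⁻³
  epoxy: M = 15.0×10⁻³
  commercially pure titanium: M = 11.3×10⁻³
  molybdenum: M = 6.84×10⁻³
GFRP laminate ranks first.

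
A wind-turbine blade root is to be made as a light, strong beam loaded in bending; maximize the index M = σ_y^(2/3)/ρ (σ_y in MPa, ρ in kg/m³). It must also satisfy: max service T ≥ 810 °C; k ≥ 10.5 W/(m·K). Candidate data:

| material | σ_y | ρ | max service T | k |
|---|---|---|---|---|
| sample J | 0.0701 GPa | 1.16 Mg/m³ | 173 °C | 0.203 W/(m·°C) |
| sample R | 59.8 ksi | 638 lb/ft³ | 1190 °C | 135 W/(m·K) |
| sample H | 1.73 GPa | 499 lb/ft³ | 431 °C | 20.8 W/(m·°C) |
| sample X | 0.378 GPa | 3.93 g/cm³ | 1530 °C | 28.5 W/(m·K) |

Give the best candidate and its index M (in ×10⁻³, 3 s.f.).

sample X, M = 13.3×10⁻³

Screen on constraints: max service T ≥ 810 °C; k ≥ 10.5 W/(m·K). Survivors: sample R, sample X.
Normalizing units and computing the index:
  sample R: σ_y = 412.3 MPa, ρ = 10220 kg/m³
  sample X: σ_y = 378.0 MPa, ρ = 3930 kg/m³
  sample X: M = 13.3×10⁻³
  sample R: M = 5.42×10⁻³
Highest index: sample X.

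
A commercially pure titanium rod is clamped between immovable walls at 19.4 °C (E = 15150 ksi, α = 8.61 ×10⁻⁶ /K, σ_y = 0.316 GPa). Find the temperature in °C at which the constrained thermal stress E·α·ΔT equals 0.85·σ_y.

E = 15150 ksi = 104.5 GPa.
σ_y = 0.316 GPa = 316.0 MPa.
E·α·ΔT = 268.6 MPa ⇒ ΔT = 268.6 / (104.5×10³ × 8.61×10⁻⁶) = 298.7 K.
T = 19.4 + 298.7 = 318.1 °C.

318 °C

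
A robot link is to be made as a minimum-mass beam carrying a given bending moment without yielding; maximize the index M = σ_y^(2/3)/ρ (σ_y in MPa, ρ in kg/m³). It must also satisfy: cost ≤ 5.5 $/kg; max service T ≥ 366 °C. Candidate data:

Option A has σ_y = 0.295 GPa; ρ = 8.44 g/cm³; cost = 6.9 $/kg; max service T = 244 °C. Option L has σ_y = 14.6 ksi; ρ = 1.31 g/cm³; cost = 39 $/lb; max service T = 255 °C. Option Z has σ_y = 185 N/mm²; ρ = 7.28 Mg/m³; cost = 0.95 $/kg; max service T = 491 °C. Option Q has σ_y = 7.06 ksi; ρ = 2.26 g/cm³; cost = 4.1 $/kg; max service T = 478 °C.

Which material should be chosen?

option Q

Screen on constraints: cost ≤ 5.5 $/kg; max service T ≥ 366 °C. Survivors: option Z, option Q.
Putting every candidate on a common basis:
  option Z: σ_y = 185.0 MPa, ρ = 7280 kg/m³
  option Q: σ_y = 48.68 MPa, ρ = 2260 kg/m³
  option Q: M = 5.90×10⁻³
  option Z: M = 4.46×10⁻³
Option Q ranks first.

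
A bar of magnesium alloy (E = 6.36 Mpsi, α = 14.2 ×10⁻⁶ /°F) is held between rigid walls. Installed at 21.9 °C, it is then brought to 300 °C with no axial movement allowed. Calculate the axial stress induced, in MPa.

312 MPa

E = 6.36 Mpsi = 43.85 GPa.
α = 14.2×10⁻⁶/°F × 9/5 = 25.6×10⁻⁶/K.
ΔT = 278.1 K. Constrained thermal stress σ = E·α·ΔT = 43.85×10³ MPa × 25.6×10⁻⁶ × 278.1 = 312 MPa (compressive).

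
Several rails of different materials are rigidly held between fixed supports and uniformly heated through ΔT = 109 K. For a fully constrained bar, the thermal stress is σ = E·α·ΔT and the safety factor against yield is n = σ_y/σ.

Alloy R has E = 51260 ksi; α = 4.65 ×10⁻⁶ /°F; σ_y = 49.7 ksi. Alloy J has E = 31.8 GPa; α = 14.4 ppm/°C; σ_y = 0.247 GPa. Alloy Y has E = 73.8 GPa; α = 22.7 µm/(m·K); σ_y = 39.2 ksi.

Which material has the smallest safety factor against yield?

With everything in SI (GPa, ×10⁻⁶/K, MPa):
  alloy R: E = 353.4, α = 8.37, σ_y = 342.7 → σ = 322 MPa, n = 1.06
  alloy J: E = 31.80, α = 14.4, σ_y = 247.0 → σ = 49.9 MPa, n = 4.95
  alloy Y: E = 73.80, α = 22.7, σ_y = 270.3 → σ = 183 MPa, n = 1.48
The minimum is alloy R at n = 1.06.

alloy R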